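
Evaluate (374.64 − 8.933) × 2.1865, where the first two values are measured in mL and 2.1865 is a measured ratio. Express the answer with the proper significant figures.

799.62 mL

374.64 mL − 8.933 mL = 365.707 mL; the difference is limited to 2 decimal places (5 s.f.).
Carrying full precision, 365.707 × 2.1865 = 799.6183555 mL; 2.1865 has 5 s.f., so the result keeps min(5, 5) = 5 s.f.
Rounded to 5 significant figures: 799.62 mL.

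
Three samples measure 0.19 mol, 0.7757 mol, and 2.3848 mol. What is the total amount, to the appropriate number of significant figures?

0.19 mol + 0.7757 mol + 2.3848 mol = 3.3505 mol.
Addition/subtraction keeps the fewest decimal places: 0.19 → 2 decimal places, 0.7757 → 4 decimal places, 2.3848 → 4 decimal places; limit is 2.
Rounded to 2 decimal places: 3.35 mol.

3.35 mol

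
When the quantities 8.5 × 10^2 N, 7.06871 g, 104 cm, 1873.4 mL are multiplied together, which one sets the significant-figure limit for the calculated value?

8.5 × 10^2 N → 2 s.f.; 7.06871 g → 6 s.f.; 104 cm → 3 s.f.; 1873.4 mL → 5 s.f.
The fewest is 2 significant figures, from 8.5 × 10^2 N.

8.5 × 10^2 N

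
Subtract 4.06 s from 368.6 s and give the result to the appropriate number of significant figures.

368.6 s − 4.06 s = 364.54 s.
Addition/subtraction keeps the fewest decimal places: 368.6 → 1 decimal place, 4.06 → 2 decimal places; limit is 1.
Rounded to 1 decimal place: 3.645 × 10² s.

3.645 × 10² s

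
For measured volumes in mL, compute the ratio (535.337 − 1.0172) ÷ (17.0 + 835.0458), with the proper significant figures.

0.6271

535.337 − 1.0172 = 534.3198, limited to 3 d.p. → 6 s.f.; 17.0 + 835.0458 = 852.0458, limited to 1 d.p. → 4 s.f.
Carrying full precision, 534.3198 ÷ 852.0458 = 0.627102205069…; keep min(6, 4) = 4 s.f.
Rounded to 4 significant figures: 0.6271.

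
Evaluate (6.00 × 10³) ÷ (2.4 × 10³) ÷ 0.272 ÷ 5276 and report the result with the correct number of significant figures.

0.0017

(6.00 × 10³) ÷ (2.4 × 10³) ÷ 0.272 ÷ 5276 = 0.00174207287161…
Multiplication/division keeps the fewest significant figures: 6.00 × 10³ → 3 s.f., 2.4 × 10³ → 2 s.f., 0.272 → 3 s.f., 5276 → 4 s.f.; limit is 2.
Rounded to 2 significant figures: 0.0017.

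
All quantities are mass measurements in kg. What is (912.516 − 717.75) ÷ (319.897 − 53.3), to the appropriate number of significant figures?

0.7306

912.516 − 717.75 = 194.766, limited to 2 d.p. → 5 s.f.; 319.897 − 53.3 = 266.597, limited to 1 d.p. → 4 s.f.
Carrying full precision, 194.766 ÷ 266.597 = 0.730563359678…; keep min(5, 4) = 4 s.f.
Rounded to 4 significant figures: 0.7306.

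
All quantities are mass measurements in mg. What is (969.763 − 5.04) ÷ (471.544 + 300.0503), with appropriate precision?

969.763 − 5.04 = 964.723, limited to 2 d.p. → 5 s.f.; 471.544 + 300.0503 = 771.5943, limited to 3 d.p. → 6 s.f.
Carrying full precision, 964.723 ÷ 771.5943 = 1.25029824611…; keep min(5, 6) = 5 s.f.
Rounded to 5 significant figures: 1.2503.

1.2503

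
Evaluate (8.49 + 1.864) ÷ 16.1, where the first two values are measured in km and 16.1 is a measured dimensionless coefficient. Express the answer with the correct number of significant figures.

6.43 × 10^-1 km

8.49 km + 1.864 km = 10.354 km; the sum is limited to 2 decimal places (4 s.f.).
Carrying full precision, 10.354 ÷ 16.1 = 0.643105590062… km; 16.1 has 3 s.f., so the result keeps min(4, 3) = 3 s.f.
Rounded to 3 significant figures: 6.43 × 10^-1 km.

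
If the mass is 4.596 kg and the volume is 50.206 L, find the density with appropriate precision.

9.154 × 10^-2 kg/L

density = 4.596 kg ÷ 50.206 L = 0.0915428434848… kg/L.
4.596 has 4 significant figures; 50.206 has 5.
Division/multiplication keeps the fewest: 4 significant figures.
Rounded: 9.154 × 10^-2 kg/L.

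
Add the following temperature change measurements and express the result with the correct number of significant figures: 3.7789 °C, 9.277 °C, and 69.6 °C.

3.7789 °C + 9.277 °C + 69.6 °C = 82.6559 °C.
Addition/subtraction keeps the fewest decimal places: 3.7789 → 4 decimal places, 9.277 → 3 decimal places, 69.6 → 1 decimal place; limit is 1.
Rounded to 1 decimal place: 82.7 °C.

82.7 °C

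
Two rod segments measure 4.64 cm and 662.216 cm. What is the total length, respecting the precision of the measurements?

666.86 cm

4.64 cm + 662.216 cm = 666.856 cm.
Addition/subtraction keeps the fewest decimal places: 4.64 → 2 decimal places, 662.216 → 3 decimal places; limit is 2.
Rounded to 2 decimal places: 666.86 cm.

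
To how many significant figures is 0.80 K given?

2

0.80: leading zeros are not significant; trailing zeros after a decimal point are significant.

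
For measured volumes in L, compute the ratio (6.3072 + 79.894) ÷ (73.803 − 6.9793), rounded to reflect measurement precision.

1.2900

6.3072 + 79.894 = 86.2012, limited to 3 d.p. → 5 s.f.; 73.803 − 6.9793 = 66.8237, limited to 3 d.p. → 5 s.f.
Carrying full precision, 86.2012 ÷ 66.8237 = 1.2899794534…; keep min(5, 5) = 5 s.f.
Rounded to 5 significant figures: 1.2900.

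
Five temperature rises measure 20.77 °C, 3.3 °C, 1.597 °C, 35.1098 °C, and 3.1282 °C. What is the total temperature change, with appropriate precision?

63.9 °C

20.77 °C + 3.3 °C + 1.597 °C + 35.1098 °C + 3.1282 °C = 63.9050 °C.
Addition/subtraction keeps the fewest decimal places: 20.77 → 2 decimal places, 3.3 → 1 decimal place, 1.597 → 3 decimal places, 35.1098 → 4 decimal places, 3.1282 → 4 decimal places; limit is 1.
Rounded to 1 decimal place: 63.9 °C.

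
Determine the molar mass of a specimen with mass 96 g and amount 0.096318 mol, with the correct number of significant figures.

1.0 × 10^3 g/mol

molar mass = 96 g ÷ 0.096318 mol = 996.698436429… g/mol.
96 has 2 significant figures; 0.096318 has 5.
Division/multiplication keeps the fewest: 2 significant figures.
Rounded: 1.0 × 10^3 g/mol.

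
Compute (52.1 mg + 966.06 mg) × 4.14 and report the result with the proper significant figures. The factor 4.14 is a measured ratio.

4.22 × 10³ mg

52.1 mg + 966.06 mg = 1018.16 mg; the sum is limited to 1 decimal place (5 s.f.).
Carrying full precision, 1018.16 × 4.14 = 4215.1824 mg; 4.14 has 3 s.f., so the result keeps min(5, 3) = 3 s.f.
Rounded to 3 significant figures: 4.22 × 10³ mg.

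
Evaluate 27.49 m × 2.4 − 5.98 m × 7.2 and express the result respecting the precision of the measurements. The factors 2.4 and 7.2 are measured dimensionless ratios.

23 m

27.49 × 2.4 = 65.976 → 66 m (2 s.f., last digit at the 10^0 place).
5.98 × 7.2 = 43.056 → 43 m (2 s.f., last digit at the 10^0 place).
Difference: 22.92 m; keep the coarser place, 10^0.
Result: 23 m.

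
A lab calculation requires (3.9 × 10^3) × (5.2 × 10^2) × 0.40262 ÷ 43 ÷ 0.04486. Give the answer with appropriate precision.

(3.9 × 10^3) × (5.2 × 10^2) × 0.40262 ÷ 43 ÷ 0.04486 = 423287.623511…
Multiplication/division keeps the fewest significant figures: 3.9 × 10^3 → 2 s.f., 5.2 × 10^2 → 2 s.f., 0.40262 → 5 s.f., 43 → 2 s.f., 0.04486 → 4 s.f.; limit is 2.
Rounded to 2 significant figures: 4.2 × 10^5.

4.2 × 10^5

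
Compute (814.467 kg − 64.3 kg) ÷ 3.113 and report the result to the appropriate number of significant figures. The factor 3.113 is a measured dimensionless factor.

241.0 kg

814.467 kg − 64.3 kg = 750.167 kg; the difference is limited to 1 decimal place (4 s.f.).
Carrying full precision, 750.167 ÷ 3.113 = 240.978798587… kg; 3.113 has 4 s.f., so the result keeps min(4, 4) = 4 s.f.
Rounded to 4 significant figures: 241.0 kg.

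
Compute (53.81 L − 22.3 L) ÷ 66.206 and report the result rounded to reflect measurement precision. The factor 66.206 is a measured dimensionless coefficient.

0.476 L

53.81 L − 22.3 L = 31.51 L; the difference is limited to 1 decimal place (3 s.f.).
Carrying full precision, 31.51 ÷ 66.206 = 0.47593873667… L; 66.206 has 5 s.f., so the result keeps min(3, 5) = 3 s.f.
Rounded to 3 significant figures: 0.476 L.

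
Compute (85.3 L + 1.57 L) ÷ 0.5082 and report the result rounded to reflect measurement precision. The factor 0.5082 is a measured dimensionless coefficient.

85.3 L + 1.57 L = 86.87 L; the sum is limited to 1 decimal place (3 s.f.).
Carrying full precision, 86.87 ÷ 0.5082 = 170.936639118… L; 0.5082 has 4 s.f., so the result keeps min(3, 4) = 3 s.f.
Rounded to 3 significant figures: 171 L.

171 L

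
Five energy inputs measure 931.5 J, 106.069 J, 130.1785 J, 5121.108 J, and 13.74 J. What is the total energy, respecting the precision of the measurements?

6302.6 J

931.5 J + 106.069 J + 130.1785 J + 5121.108 J + 13.74 J = 6302.5955 J.
Addition/subtraction keeps the fewest decimal places: 931.5 → 1 decimal place, 106.069 → 3 decimal places, 130.1785 → 4 decimal places, 5121.108 → 3 decimal places, 13.74 → 2 decimal places; limit is 1.
Rounded to 1 decimal place: 6302.6 J.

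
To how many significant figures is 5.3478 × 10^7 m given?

5.3478 × 10^7: in scientific notation every digit of the coefficient is significant.

5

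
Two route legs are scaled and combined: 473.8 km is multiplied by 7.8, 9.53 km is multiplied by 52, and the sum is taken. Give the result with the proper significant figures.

4.2 × 10^3 km

473.8 × 7.8 = 3695.64 → 3.7 × 10^3 km (2 s.f., last digit at the 10^2 place).
9.53 × 52 = 495.56 → 5.0 × 10^2 km (2 s.f., last digit at the 10^1 place).
Sum: 4191.2 km; keep the coarser place, 10^2.
Result: 4.2 × 10^3 km.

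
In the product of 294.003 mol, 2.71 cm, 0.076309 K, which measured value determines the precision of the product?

294.003 mol → 6 s.f.; 2.71 cm → 3 s.f.; 0.076309 K → 5 s.f.
The fewest is 3 significant figures, from 2.71 cm.

2.71 cm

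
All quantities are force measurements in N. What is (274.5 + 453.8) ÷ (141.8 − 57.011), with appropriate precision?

274.5 + 453.8 = 728.3, limited to 1 d.p. → 4 s.f.; 141.8 − 57.011 = 84.789, limited to 1 d.p. → 3 s.f.
Carrying full precision, 728.3 ÷ 84.789 = 8.58955760771…; keep min(4, 3) = 3 s.f.
Rounded to 3 significant figures: 8.59.

8.59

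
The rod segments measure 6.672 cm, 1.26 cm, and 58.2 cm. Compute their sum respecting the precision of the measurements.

6.672 cm + 1.26 cm + 58.2 cm = 66.132 cm.
Addition/subtraction keeps the fewest decimal places: 6.672 → 3 decimal places, 1.26 → 2 decimal places, 58.2 → 1 decimal place; limit is 1.
Rounded to 1 decimal place: 66.1 cm.

66.1 cm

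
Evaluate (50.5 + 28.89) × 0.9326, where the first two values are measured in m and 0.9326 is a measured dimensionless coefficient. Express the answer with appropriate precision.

50.5 m + 28.89 m = 79.39 m; the sum is limited to 1 decimal place (3 s.f.).
Carrying full precision, 79.39 × 0.9326 = 74.039114 m; 0.9326 has 4 s.f., so the result keeps min(3, 4) = 3 s.f.
Rounded to 3 significant figures: 74.0 m.

74.0 m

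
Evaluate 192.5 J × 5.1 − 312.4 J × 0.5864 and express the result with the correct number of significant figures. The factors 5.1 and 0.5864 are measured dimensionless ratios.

8.0 × 10^2 J

192.5 × 5.1 = 981.75 → 9.8 × 10^2 J (2 s.f., last digit at the 10^1 place).
312.4 × 0.5864 = 183.19136 → 183.2 J (4 s.f., last digit at the 10^-1 place).
Difference: 798.55864 J; keep the coarser place, 10^1.
Result: 8.0 × 10^2 J.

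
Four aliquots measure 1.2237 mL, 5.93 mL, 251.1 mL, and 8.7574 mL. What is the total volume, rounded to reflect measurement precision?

1.2237 mL + 5.93 mL + 251.1 mL + 8.7574 mL = 267.0111 mL.
Addition/subtraction keeps the fewest decimal places: 1.2237 → 4 decimal places, 5.93 → 2 decimal places, 251.1 → 1 decimal place, 8.7574 → 4 decimal places; limit is 1.
Rounded to 1 decimal place: 267.0 mL.

267.0 mL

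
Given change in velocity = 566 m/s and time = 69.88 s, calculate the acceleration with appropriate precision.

acceleration = 566 m/s ÷ 69.88 s = 8.09959931311… m/s².
566 has 3 significant figures; 69.88 has 4.
Division/multiplication keeps the fewest: 3 significant figures.
Rounded: 8.10 m/s².

8.10 m/s²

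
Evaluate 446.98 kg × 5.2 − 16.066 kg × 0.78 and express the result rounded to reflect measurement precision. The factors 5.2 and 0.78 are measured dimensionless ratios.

2.3 × 10³ kg

446.98 × 5.2 = 2324.296 → 2.3 × 10³ kg (2 s.f., last digit at the 10^2 place).
16.066 × 0.78 = 12.53148 → 13 kg (2 s.f., last digit at the 10^0 place).
Difference: 2311.76452 kg; keep the coarser place, 10^2.
Result: 2.3 × 10³ kg.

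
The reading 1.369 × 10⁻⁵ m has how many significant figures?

4

1.369 × 10⁻⁵: in scientific notation every digit of the coefficient is significant.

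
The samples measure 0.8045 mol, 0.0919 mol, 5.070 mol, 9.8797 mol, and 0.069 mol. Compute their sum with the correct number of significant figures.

0.8045 mol + 0.0919 mol + 5.070 mol + 9.8797 mol + 0.069 mol = 15.9151 mol.
Addition/subtraction keeps the fewest decimal places: 0.8045 → 4 decimal places, 0.0919 → 4 decimal places, 5.070 → 3 decimal places, 9.8797 → 4 decimal places, 0.069 → 3 decimal places; limit is 3.
Rounded to 3 decimal places: 15.915 mol.

15.915 mol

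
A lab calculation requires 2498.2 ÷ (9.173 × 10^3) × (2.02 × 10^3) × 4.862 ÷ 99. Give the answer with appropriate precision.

2498.2 ÷ (9.173 × 10^3) × (2.02 × 10^3) × 4.862 ÷ 99 = 27.0176107174…
Multiplication/division keeps the fewest significant figures: 2498.2 → 5 s.f., 9.173 × 10^3 → 4 s.f., 2.02 × 10^3 → 3 s.f., 4.862 → 4 s.f., 99 → 2 s.f.; limit is 2.
Rounded to 2 significant figures: 27.

27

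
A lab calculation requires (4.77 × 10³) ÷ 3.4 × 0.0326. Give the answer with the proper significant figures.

46

(4.77 × 10³) ÷ 3.4 × 0.0326 = 45.7358823529…
Multiplication/division keeps the fewest significant figures: 4.77 × 10³ → 3 s.f., 3.4 → 2 s.f., 0.0326 → 3 s.f.; limit is 2.
Rounded to 2 significant figures: 46.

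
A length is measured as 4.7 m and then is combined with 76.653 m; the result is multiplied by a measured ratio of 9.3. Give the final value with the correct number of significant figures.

7.6 × 10^2 m

4.7 m + 76.653 m = 81.353 m; the sum is limited to 1 decimal place (3 s.f.).
Carrying full precision, 81.353 × 9.3 = 756.5829 m; 9.3 has 2 s.f., so the result keeps min(3, 2) = 2 s.f.
Rounded to 2 significant figures: 7.6 × 10^2 m.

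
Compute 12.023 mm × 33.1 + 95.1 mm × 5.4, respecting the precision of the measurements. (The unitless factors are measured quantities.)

9.1 × 10² mm

12.023 × 33.1 = 397.9613 → 398 mm (3 s.f., last digit at the 10^0 place).
95.1 × 5.4 = 513.54 → 5.1 × 10² mm (2 s.f., last digit at the 10^1 place).
Sum: 911.5013 mm; keep the coarser place, 10^1.
Result: 9.1 × 10² mm.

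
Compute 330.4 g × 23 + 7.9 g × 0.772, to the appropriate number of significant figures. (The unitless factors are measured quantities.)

7.6 × 10^3 g

330.4 × 23 = 7599.2 → 7.6 × 10^3 g (2 s.f., last digit at the 10^2 place).
7.9 × 0.772 = 6.0988 → 6.1 g (2 s.f., last digit at the 10^-1 place).
Sum: 7605.2988 g; keep the coarser place, 10^2.
Result: 7.6 × 10^3 g.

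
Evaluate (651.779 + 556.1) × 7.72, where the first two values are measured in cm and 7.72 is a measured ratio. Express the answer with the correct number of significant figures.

651.779 cm + 556.1 cm = 1207.879 cm; the sum is limited to 1 decimal place (5 s.f.).
Carrying full precision, 1207.879 × 7.72 = 9324.82588 cm; 7.72 has 3 s.f., so the result keeps min(5, 3) = 3 s.f.
Rounded to 3 significant figures: 9.32 × 10^3 cm.

9.32 × 10^3 cm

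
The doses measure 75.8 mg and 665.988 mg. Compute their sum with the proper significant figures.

75.8 mg + 665.988 mg = 741.788 mg.
Addition/subtraction keeps the fewest decimal places: 75.8 → 1 decimal place, 665.988 → 3 decimal places; limit is 1.
Rounded to 1 decimal place: 741.8 mg.

741.8 mg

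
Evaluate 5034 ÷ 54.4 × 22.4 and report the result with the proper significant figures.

2.07 × 10^3

5034 ÷ 54.4 × 22.4 = 2072.82352941…
Multiplication/division keeps the fewest significant figures: 5034 → 4 s.f., 54.4 → 3 s.f., 22.4 → 3 s.f.; limit is 3.
Rounded to 3 significant figures: 2.07 × 10^3.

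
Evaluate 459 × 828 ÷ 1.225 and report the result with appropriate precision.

459 × 828 ÷ 1.225 = 310246.530612…
Multiplication/division keeps the fewest significant figures: 459 → 3 s.f., 828 → 3 s.f., 1.225 → 4 s.f.; limit is 3.
Rounded to 3 significant figures: 3.10 × 10^5.

3.10 × 10^5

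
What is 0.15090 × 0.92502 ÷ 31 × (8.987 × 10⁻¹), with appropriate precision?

0.0040

0.15090 × 0.92502 ÷ 31 × (8.987 × 10⁻¹) = 0.00404662919441…
Multiplication/division keeps the fewest significant figures: 0.15090 → 5 s.f., 0.92502 → 5 s.f., 31 → 2 s.f., 8.987 × 10⁻¹ → 4 s.f.; limit is 2.
Rounded to 2 significant figures: 0.0040.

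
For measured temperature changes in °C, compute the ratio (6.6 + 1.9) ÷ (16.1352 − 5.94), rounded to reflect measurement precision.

0.83

6.6 + 1.9 = 8.5, limited to 1 d.p. → 2 s.f.; 16.1352 − 5.94 = 10.1952, limited to 2 d.p. → 4 s.f.
Carrying full precision, 8.5 ÷ 10.1952 = 0.833725674827…; keep min(2, 4) = 2 s.f.
Rounded to 2 significant figures: 0.83.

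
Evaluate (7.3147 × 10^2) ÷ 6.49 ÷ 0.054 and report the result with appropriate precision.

2.1 × 10^3

(7.3147 × 10^2) ÷ 6.49 ÷ 0.054 = 2087.17114649…
Multiplication/division keeps the fewest significant figures: 7.3147 × 10^2 → 5 s.f., 6.49 → 3 s.f., 0.054 → 2 s.f.; limit is 2.
Rounded to 2 significant figures: 2.1 × 10^3.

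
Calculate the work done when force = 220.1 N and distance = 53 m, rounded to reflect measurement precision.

1.2 × 10⁴ J

work done = 220.1 N × 53 m = 11665.3 J.
220.1 has 4 significant figures; 53 has 2.
Division/multiplication keeps the fewest: 2 significant figures.
Rounded: 1.2 × 10⁴ J.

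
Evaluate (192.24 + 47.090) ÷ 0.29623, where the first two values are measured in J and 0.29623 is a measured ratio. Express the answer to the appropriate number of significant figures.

192.24 J + 47.090 J = 239.330 J; the sum is limited to 2 decimal places (5 s.f.).
Carrying full precision, 239.330 ÷ 0.29623 = 807.919521993… J; 0.29623 has 5 s.f., so the result keeps min(5, 5) = 5 s.f.
Rounded to 5 significant figures: 807.92 J.

807.92 J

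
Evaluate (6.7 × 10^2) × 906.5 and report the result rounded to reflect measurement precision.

(6.7 × 10^2) × 906.5 = 607355
Multiplication/division keeps the fewest significant figures: 6.7 × 10^2 → 2 s.f., 906.5 → 4 s.f.; limit is 2.
Rounded to 2 significant figures: 6.1 × 10^5.

6.1 × 10^5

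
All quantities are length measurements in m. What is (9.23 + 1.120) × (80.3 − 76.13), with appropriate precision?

9.23 + 1.120 = 10.350, limited to 2 d.p. → 4 s.f.; 80.3 − 76.13 = 4.17, limited to 1 d.p. → 2 s.f.
Carrying full precision, 10.350 × 4.17 = 43.1595; keep min(4, 2) = 2 s.f.
Rounded to 2 significant figures: 43 m².

43 m²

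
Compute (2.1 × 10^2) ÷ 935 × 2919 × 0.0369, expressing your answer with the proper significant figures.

(2.1 × 10^2) ÷ 935 × 2919 × 0.0369 = 24.191797861…
Multiplication/division keeps the fewest significant figures: 2.1 × 10^2 → 2 s.f., 935 → 3 s.f., 2919 → 4 s.f., 0.0369 → 3 s.f.; limit is 2.
Rounded to 2 significant figures: 24.

24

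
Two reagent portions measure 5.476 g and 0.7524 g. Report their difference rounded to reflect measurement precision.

4.724 g

5.476 g − 0.7524 g = 4.7236 g.
Addition/subtraction keeps the fewest decimal places: 5.476 → 3 decimal places, 0.7524 → 4 decimal places; limit is 3.
Rounded to 3 decimal places: 4.724 g.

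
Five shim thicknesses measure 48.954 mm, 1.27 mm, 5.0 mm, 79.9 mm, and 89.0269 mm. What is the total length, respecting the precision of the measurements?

224.2 mm

48.954 mm + 1.27 mm + 5.0 mm + 79.9 mm + 89.0269 mm = 224.1509 mm.
Addition/subtraction keeps the fewest decimal places: 48.954 → 3 decimal places, 1.27 → 2 decimal places, 5.0 → 1 decimal place, 79.9 → 1 decimal place, 89.0269 → 4 decimal places; limit is 1.
Rounded to 1 decimal place: 224.2 mm.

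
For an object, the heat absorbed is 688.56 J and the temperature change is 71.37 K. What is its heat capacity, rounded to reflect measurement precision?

9.648 J/K

heat capacity = 688.56 J ÷ 71.37 K = 9.64775115595… J/K.
688.56 has 5 significant figures; 71.37 has 4.
Division/multiplication keeps the fewest: 4 significant figures.
Rounded: 9.648 J/K.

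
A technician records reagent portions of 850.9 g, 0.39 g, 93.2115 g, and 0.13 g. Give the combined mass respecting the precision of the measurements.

944.6 g

850.9 g + 0.39 g + 93.2115 g + 0.13 g = 944.6315 g.
Addition/subtraction keeps the fewest decimal places: 850.9 → 1 decimal place, 0.39 → 2 decimal places, 93.2115 → 4 decimal places, 0.13 → 2 decimal places; limit is 1.
Rounded to 1 decimal place: 944.6 g.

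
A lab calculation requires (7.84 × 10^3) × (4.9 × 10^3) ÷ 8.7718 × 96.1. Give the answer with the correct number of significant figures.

4.2 × 10^8

(7.84 × 10^3) × (4.9 × 10^3) ÷ 8.7718 × 96.1 = 420868875.259…
Multiplication/division keeps the fewest significant figures: 7.84 × 10^3 → 3 s.f., 4.9 × 10^3 → 2 s.f., 8.7718 → 5 s.f., 96.1 → 3 s.f.; limit is 2.
Rounded to 2 significant figures: 4.2 × 10^8.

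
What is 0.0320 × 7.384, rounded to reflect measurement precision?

0.0320 × 7.384 = 0.236288
Multiplication/division keeps the fewest significant figures: 0.0320 → 3 s.f., 7.384 → 4 s.f.; limit is 3.
Rounded to 3 significant figures: 0.236.

0.236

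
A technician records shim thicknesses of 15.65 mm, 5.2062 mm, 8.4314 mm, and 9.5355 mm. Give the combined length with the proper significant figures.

15.65 mm + 5.2062 mm + 8.4314 mm + 9.5355 mm = 38.8231 mm.
Addition/subtraction keeps the fewest decimal places: 15.65 → 2 decimal places, 5.2062 → 4 decimal places, 8.4314 → 4 decimal places, 9.5355 → 4 decimal places; limit is 2.
Rounded to 2 decimal places: 38.82 mm.

38.82 mm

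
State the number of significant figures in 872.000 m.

872.000: trailing zeros after a decimal point are significant.

6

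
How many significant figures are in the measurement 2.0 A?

2

2.0: trailing zeros after a decimal point are significant.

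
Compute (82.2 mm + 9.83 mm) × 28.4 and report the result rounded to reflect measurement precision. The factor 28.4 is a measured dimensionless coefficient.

2.61 × 10³ mm

82.2 mm + 9.83 mm = 92.03 mm; the sum is limited to 1 decimal place (3 s.f.).
Carrying full precision, 92.03 × 28.4 = 2613.652 mm; 28.4 has 3 s.f., so the result keeps min(3, 3) = 3 s.f.
Rounded to 3 significant figures: 2.61 × 10³ mm.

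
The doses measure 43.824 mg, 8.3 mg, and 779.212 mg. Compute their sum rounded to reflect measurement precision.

43.824 mg + 8.3 mg + 779.212 mg = 831.336 mg.
Addition/subtraction keeps the fewest decimal places: 43.824 → 3 decimal places, 8.3 → 1 decimal place, 779.212 → 3 decimal places; limit is 1.
Rounded to 1 decimal place: 831.3 mg.

831.3 mg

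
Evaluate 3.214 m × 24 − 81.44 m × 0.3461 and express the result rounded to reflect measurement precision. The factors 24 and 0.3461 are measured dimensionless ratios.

49 m

3.214 × 24 = 77.136 → 77 m (2 s.f., last digit at the 10^0 place).
81.44 × 0.3461 = 28.186384 → 28.19 m (4 s.f., last digit at the 10^-2 place).
Difference: 48.949616 m; keep the coarser place, 10^0.
Result: 49 m.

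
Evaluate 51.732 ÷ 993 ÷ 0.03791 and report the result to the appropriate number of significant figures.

51.732 ÷ 993 ÷ 0.03791 = 1.37421990866…
Multiplication/division keeps the fewest significant figures: 51.732 → 5 s.f., 993 → 3 s.f., 0.03791 → 4 s.f.; limit is 3.
Rounded to 3 significant figures: 1.37.

1.37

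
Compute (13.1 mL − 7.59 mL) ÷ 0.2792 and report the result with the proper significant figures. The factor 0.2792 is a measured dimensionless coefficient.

20. mL

13.1 mL − 7.59 mL = 5.51 mL; the difference is limited to 1 decimal place (2 s.f.).
Carrying full precision, 5.51 ÷ 0.2792 = 19.7349570201… mL; 0.2792 has 4 s.f., so the result keeps min(2, 4) = 2 s.f.
Rounded to 2 significant figures: 20. mL.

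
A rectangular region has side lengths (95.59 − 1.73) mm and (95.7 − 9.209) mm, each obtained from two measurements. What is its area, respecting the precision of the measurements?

95.59 − 1.73 = 93.86, limited to 2 d.p. → 4 s.f.; 95.7 − 9.209 = 86.491, limited to 1 d.p. → 3 s.f.
Carrying full precision, 93.86 × 86.491 = 8118.04526; keep min(4, 3) = 3 s.f.
Rounded to 3 significant figures: 8.12 × 10³ mm².

8.12 × 10³ mm²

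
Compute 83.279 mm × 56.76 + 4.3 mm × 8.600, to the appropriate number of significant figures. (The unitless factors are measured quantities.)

4764 mm

83.279 × 56.76 = 4726.91604 → 4727 mm (4 s.f., last digit at the 10^0 place).
4.3 × 8.600 = 36.98 → 37 mm (2 s.f., last digit at the 10^0 place).
Sum: 4763.89604 mm; keep the coarser place, 10^0.
Result: 4764 mm.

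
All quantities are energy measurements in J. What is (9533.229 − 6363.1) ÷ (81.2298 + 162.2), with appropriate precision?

13.02

9533.229 − 6363.1 = 3170.129, limited to 1 d.p. → 5 s.f.; 81.2298 + 162.2 = 243.4298, limited to 1 d.p. → 4 s.f.
Carrying full precision, 3170.129 ÷ 243.4298 = 13.0227646738…; keep min(5, 4) = 4 s.f.
Rounded to 4 significant figures: 13.02.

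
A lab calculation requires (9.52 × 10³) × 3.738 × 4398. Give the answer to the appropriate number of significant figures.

(9.52 × 10³) × 3.738 × 4398 = 156506172.48
Multiplication/division keeps the fewest significant figures: 9.52 × 10³ → 3 s.f., 3.738 → 4 s.f., 4398 → 4 s.f.; limit is 3.
Rounded to 3 significant figures: 1.57 × 10⁸.

1.57 × 10⁸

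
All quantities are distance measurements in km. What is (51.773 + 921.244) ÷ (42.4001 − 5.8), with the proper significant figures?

26.6

51.773 + 921.244 = 973.017, limited to 3 d.p. → 6 s.f.; 42.4001 − 5.8 = 36.6001, limited to 1 d.p. → 3 s.f.
Carrying full precision, 973.017 ÷ 36.6001 = 26.5850912976…; keep min(6, 3) = 3 s.f.
Rounded to 3 significant figures: 26.6.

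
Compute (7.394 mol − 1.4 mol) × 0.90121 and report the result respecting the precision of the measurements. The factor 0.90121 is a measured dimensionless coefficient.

7.394 mol − 1.4 mol = 5.994 mol; the difference is limited to 1 decimal place (2 s.f.).
Carrying full precision, 5.994 × 0.90121 = 5.40185274 mol; 0.90121 has 5 s.f., so the result keeps min(2, 5) = 2 s.f.
Rounded to 2 significant figures: 5.4 mol.

5.4 mol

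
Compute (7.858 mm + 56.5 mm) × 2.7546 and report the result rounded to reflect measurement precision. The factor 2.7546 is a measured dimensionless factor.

177 mm

7.858 mm + 56.5 mm = 64.358 mm; the sum is limited to 1 decimal place (3 s.f.).
Carrying full precision, 64.358 × 2.7546 = 177.2805468 mm; 2.7546 has 5 s.f., so the result keeps min(3, 5) = 3 s.f.
Rounded to 3 significant figures: 177 mm.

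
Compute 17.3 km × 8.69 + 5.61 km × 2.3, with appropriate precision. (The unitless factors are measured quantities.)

163 km

17.3 × 8.69 = 150.337 → 150. km (3 s.f., last digit at the 10^0 place).
5.61 × 2.3 = 12.903 → 13 km (2 s.f., last digit at the 10^0 place).
Sum: 163.24 km; keep the coarser place, 10^0.
Result: 163 km.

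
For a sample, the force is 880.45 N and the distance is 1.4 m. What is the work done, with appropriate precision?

1.2 × 10³ J

work done = 880.45 N × 1.4 m = 1232.63 J.
880.45 has 5 significant figures; 1.4 has 2.
Division/multiplication keeps the fewest: 2 significant figures.
Rounded: 1.2 × 10³ J.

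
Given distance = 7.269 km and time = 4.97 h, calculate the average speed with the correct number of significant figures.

1.46 km/h

average speed = 7.269 km ÷ 4.97 h = 1.46257545272… km/h.
7.269 has 4 significant figures; 4.97 has 3.
Division/multiplication keeps the fewest: 3 significant figures.
Rounded: 1.46 km/h.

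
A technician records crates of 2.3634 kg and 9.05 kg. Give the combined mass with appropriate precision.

2.3634 kg + 9.05 kg = 11.4134 kg.
Addition/subtraction keeps the fewest decimal places: 2.3634 → 4 decimal places, 9.05 → 2 decimal places; limit is 2.
Rounded to 2 decimal places: 11.41 kg.

11.41 kg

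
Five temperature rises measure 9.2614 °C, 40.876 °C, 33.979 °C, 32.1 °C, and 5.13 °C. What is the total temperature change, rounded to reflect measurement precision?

121.3 °C

9.2614 °C + 40.876 °C + 33.979 °C + 32.1 °C + 5.13 °C = 121.3464 °C.
Addition/subtraction keeps the fewest decimal places: 9.2614 → 4 decimal places, 40.876 → 3 decimal places, 33.979 → 3 decimal places, 32.1 → 1 decimal place, 5.13 → 2 decimal places; limit is 1.
Rounded to 1 decimal place: 121.3 °C.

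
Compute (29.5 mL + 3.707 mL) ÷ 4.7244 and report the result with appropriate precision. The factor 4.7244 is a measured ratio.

7.03 mL

29.5 mL + 3.707 mL = 33.207 mL; the sum is limited to 1 decimal place (3 s.f.).
Carrying full precision, 33.207 ÷ 4.7244 = 7.02882905766… mL; 4.7244 has 5 s.f., so the result keeps min(3, 5) = 3 s.f.
Rounded to 3 significant figures: 7.03 mL.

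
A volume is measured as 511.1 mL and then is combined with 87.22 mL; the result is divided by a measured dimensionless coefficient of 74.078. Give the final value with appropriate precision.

8.077 mL

511.1 mL + 87.22 mL = 598.32 mL; the sum is limited to 1 decimal place (4 s.f.).
Carrying full precision, 598.32 ÷ 74.078 = 8.07689192473… mL; 74.078 has 5 s.f., so the result keeps min(4, 5) = 4 s.f.
Rounded to 4 significant figures: 8.077 mL.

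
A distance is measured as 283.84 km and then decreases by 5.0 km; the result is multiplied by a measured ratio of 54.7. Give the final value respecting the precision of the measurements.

283.84 km − 5.0 km = 278.84 km; the difference is limited to 1 decimal place (4 s.f.).
Carrying full precision, 278.84 × 54.7 = 15252.548 km; 54.7 has 3 s.f., so the result keeps min(4, 3) = 3 s.f.
Rounded to 3 significant figures: 1.53 × 10^4 km.

1.53 × 10^4 km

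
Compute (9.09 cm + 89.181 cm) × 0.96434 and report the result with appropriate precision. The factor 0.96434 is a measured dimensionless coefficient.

94.77 cm

9.09 cm + 89.181 cm = 98.271 cm; the sum is limited to 2 decimal places (4 s.f.).
Carrying full precision, 98.271 × 0.96434 = 94.76665614 cm; 0.96434 has 5 s.f., so the result keeps min(4, 5) = 4 s.f.
Rounded to 4 significant figures: 94.77 cm.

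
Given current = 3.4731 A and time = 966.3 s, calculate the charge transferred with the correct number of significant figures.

charge transferred = 3.4731 A × 966.3 s = 3356.05653 C.
3.4731 has 5 significant figures; 966.3 has 4.
Division/multiplication keeps the fewest: 4 significant figures.
Rounded: 3356 C.

3356 C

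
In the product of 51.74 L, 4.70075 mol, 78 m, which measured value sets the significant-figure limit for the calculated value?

78 m

51.74 L → 4 s.f.; 4.70075 mol → 6 s.f.; 78 m → 2 s.f.
The fewest is 2 significant figures, from 78 m.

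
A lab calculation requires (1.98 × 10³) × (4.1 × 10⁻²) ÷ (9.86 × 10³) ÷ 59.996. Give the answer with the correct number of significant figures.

(1.98 × 10³) × (4.1 × 10⁻²) ÷ (9.86 × 10³) ÷ 59.996 = 0.000137230244018…
Multiplication/division keeps the fewest significant figures: 1.98 × 10³ → 3 s.f., 4.1 × 10⁻² → 2 s.f., 9.86 × 10³ → 3 s.f., 59.996 → 5 s.f.; limit is 2.
Rounded to 2 significant figures: 1.4 × 10⁻⁴.

1.4 × 10⁻⁴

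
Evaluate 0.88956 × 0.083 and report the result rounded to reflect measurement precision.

0.88956 × 0.083 = 0.07383348
Multiplication/division keeps the fewest significant figures: 0.88956 → 5 s.f., 0.083 → 2 s.f.; limit is 2.
Rounded to 2 significant figures: 0.074.

0.074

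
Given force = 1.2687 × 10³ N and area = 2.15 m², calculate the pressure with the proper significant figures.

pressure = 1.2687 × 10³ N ÷ 2.15 m² = 590.093023256… Pa.
1.2687 × 10³ has 5 significant figures; 2.15 has 3.
Division/multiplication keeps the fewest: 3 significant figures.
Rounded: 5.90 × 10² Pa.

5.90 × 10² Pa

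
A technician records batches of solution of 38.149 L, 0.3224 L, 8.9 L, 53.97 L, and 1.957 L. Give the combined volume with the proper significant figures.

1.033 × 10² L

38.149 L + 0.3224 L + 8.9 L + 53.97 L + 1.957 L = 103.2984 L.
Addition/subtraction keeps the fewest decimal places: 38.149 → 3 decimal places, 0.3224 → 4 decimal places, 8.9 → 1 decimal place, 53.97 → 2 decimal places, 1.957 → 3 decimal places; limit is 1.
Rounded to 1 decimal place: 1.033 × 10² L.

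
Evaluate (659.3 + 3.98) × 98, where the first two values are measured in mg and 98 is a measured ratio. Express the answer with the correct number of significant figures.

6.5 × 10^4 mg

659.3 mg + 3.98 mg = 663.28 mg; the sum is limited to 1 decimal place (4 s.f.).
Carrying full precision, 663.28 × 98 = 65001.44 mg; 98 has 2 s.f., so the result keeps min(4, 2) = 2 s.f.
Rounded to 2 significant figures: 6.5 × 10^4 mg.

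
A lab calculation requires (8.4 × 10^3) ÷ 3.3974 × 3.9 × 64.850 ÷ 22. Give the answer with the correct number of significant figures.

(8.4 × 10^3) ÷ 3.3974 × 3.9 × 64.850 ÷ 22 = 28423.9552171…
Multiplication/division keeps the fewest significant figures: 8.4 × 10^3 → 2 s.f., 3.3974 → 5 s.f., 3.9 → 2 s.f., 64.850 → 5 s.f., 22 → 2 s.f.; limit is 2.
Rounded to 2 significant figures: 2.8 × 10^4.

2.8 × 10^4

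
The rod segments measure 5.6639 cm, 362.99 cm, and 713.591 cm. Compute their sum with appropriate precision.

5.6639 cm + 362.99 cm + 713.591 cm = 1082.2449 cm.
Addition/subtraction keeps the fewest decimal places: 5.6639 → 4 decimal places, 362.99 → 2 decimal places, 713.591 → 3 decimal places; limit is 2.
Rounded to 2 decimal places: 1.08224 × 10^3 cm.

1.08224 × 10^3 cm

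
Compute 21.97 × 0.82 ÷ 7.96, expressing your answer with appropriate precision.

2.3

21.97 × 0.82 ÷ 7.96 = 2.26324120603…
Multiplication/division keeps the fewest significant figures: 21.97 → 4 s.f., 0.82 → 2 s.f., 7.96 → 3 s.f.; limit is 2.
Rounded to 2 significant figures: 2.3.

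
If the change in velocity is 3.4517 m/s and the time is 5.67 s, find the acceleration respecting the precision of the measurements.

0.609 m/s²

acceleration = 3.4517 m/s ÷ 5.67 s = 0.608765432099… m/s².
3.4517 has 5 significant figures; 5.67 has 3.
Division/multiplication keeps the fewest: 3 significant figures.
Rounded: 0.609 m/s².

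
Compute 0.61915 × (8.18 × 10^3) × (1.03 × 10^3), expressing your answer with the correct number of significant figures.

0.61915 × (8.18 × 10^3) × (1.03 × 10^3) = 5216586.41
Multiplication/division keeps the fewest significant figures: 0.61915 → 5 s.f., 8.18 × 10^3 → 3 s.f., 1.03 × 10^3 → 3 s.f.; limit is 3.
Rounded to 3 significant figures: 5.22 × 10^6.

5.22 × 10^6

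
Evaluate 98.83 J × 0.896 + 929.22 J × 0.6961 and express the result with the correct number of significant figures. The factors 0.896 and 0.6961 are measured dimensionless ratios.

98.83 × 0.896 = 88.55168 → 88.6 J (3 s.f., last digit at the 10^-1 place).
929.22 × 0.6961 = 646.830042 → 646.8 J (4 s.f., last digit at the 10^-1 place).
Sum: 735.381722 J; keep the coarser place, 10^-1.
Result: 735.4 J.

735.4 J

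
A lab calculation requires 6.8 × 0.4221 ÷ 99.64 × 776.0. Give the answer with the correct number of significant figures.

22

6.8 × 0.4221 ÷ 99.64 × 776.0 = 22.3538466479…
Multiplication/division keeps the fewest significant figures: 6.8 → 2 s.f., 0.4221 → 4 s.f., 99.64 → 4 s.f., 776.0 → 4 s.f.; limit is 2.
Rounded to 2 significant figures: 22.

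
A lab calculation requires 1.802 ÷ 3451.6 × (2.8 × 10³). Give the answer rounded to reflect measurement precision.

1.5

1.802 ÷ 3451.6 × (2.8 × 10³) = 1.46181481052…
Multiplication/division keeps the fewest significant figures: 1.802 → 4 s.f., 3451.6 → 5 s.f., 2.8 × 10³ → 2 s.f.; limit is 2.
Rounded to 2 significant figures: 1.5.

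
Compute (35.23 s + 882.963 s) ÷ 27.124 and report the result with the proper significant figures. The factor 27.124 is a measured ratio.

35.23 s + 882.963 s = 918.193 s; the sum is limited to 2 decimal places (5 s.f.).
Carrying full precision, 918.193 ÷ 27.124 = 33.851681168… s; 27.124 has 5 s.f., so the result keeps min(5, 5) = 5 s.f.
Rounded to 5 significant figures: 33.852 s.

33.852 s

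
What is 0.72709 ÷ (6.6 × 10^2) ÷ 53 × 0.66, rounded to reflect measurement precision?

0.72709 ÷ (6.6 × 10^2) ÷ 53 × 0.66 = 0.0000137186792453…
Multiplication/division keeps the fewest significant figures: 0.72709 → 5 s.f., 6.6 × 10^2 → 2 s.f., 53 → 2 s.f., 0.66 → 2 s.f.; limit is 2.
Rounded to 2 significant figures: 1.4 × 10^-5.

1.4 × 10^-5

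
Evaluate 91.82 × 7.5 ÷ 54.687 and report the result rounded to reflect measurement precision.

91.82 × 7.5 ÷ 54.687 = 12.5925722749…
Multiplication/division keeps the fewest significant figures: 91.82 → 4 s.f., 7.5 → 2 s.f., 54.687 → 5 s.f.; limit is 2.
Rounded to 2 significant figures: 13.

13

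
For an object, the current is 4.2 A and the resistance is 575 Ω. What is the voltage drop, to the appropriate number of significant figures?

voltage drop = 4.2 A × 575 Ω = 2415 V.
4.2 has 2 significant figures; 575 has 3.
Division/multiplication keeps the fewest: 2 significant figures.
Rounded: 2.4 × 10³ V.

2.4 × 10³ V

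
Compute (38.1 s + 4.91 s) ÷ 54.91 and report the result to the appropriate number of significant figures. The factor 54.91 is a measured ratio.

38.1 s + 4.91 s = 43.01 s; the sum is limited to 1 decimal place (3 s.f.).
Carrying full precision, 43.01 ÷ 54.91 = 0.783281733746… s; 54.91 has 4 s.f., so the result keeps min(3, 4) = 3 s.f.
Rounded to 3 significant figures: 0.783 s.

0.783 s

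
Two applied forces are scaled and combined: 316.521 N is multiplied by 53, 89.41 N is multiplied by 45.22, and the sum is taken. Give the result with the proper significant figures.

316.521 × 53 = 16775.613 → 1.7 × 10^4 N (2 s.f., last digit at the 10^3 place).
89.41 × 45.22 = 4043.1202 → 4.043 × 10^3 N (4 s.f., last digit at the 10^0 place).
Sum: 20818.7332 N; keep the coarser place, 10^3.
Result: 2.1 × 10^4 N.

2.1 × 10^4 N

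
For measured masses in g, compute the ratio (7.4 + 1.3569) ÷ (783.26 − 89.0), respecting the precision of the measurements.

7.4 + 1.3569 = 8.7569, limited to 1 d.p. → 2 s.f.; 783.26 − 89.0 = 694.26, limited to 1 d.p. → 4 s.f.
Carrying full precision, 8.7569 ÷ 694.26 = 0.0126132860888…; keep min(2, 4) = 2 s.f.
Rounded to 2 significant figures: 0.013.

0.013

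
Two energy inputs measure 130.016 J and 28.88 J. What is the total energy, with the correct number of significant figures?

158.90 J

130.016 J + 28.88 J = 158.896 J.
Addition/subtraction keeps the fewest decimal places: 130.016 → 3 decimal places, 28.88 → 2 decimal places; limit is 2.
Rounded to 2 decimal places: 158.90 J.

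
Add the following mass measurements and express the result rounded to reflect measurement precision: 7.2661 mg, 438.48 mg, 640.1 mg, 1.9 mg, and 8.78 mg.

7.2661 mg + 438.48 mg + 640.1 mg + 1.9 mg + 8.78 mg = 1096.5261 mg.
Addition/subtraction keeps the fewest decimal places: 7.2661 → 4 decimal places, 438.48 → 2 decimal places, 640.1 → 1 decimal place, 1.9 → 1 decimal place, 8.78 → 2 decimal places; limit is 1.
Rounded to 1 decimal place: 1.0965 × 10^3 mg.

1.0965 × 10^3 mg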